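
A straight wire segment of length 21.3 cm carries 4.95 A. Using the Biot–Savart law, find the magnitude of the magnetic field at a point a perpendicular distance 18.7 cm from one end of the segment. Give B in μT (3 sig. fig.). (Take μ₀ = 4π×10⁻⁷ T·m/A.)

For a finite straight segment, B = (μ₀I/4πd)(sinθ₁ + sinθ₂), where θ₁, θ₂ are the angles from the perpendicular to each end.
The perpendicular foot is at one end, so the two end-offsets along the wire are 0 and L = 0.213 m.
sinθ₁ = 0/√(0²+0.187²) = 0.0000; sinθ₂ = 0.213/√(0.213²+0.187²) = 0.7515.
B = (4π×10⁻⁷ × 4.95) / (4π × 0.187) × (0.0000 + 0.7515) = 1.99×10⁻⁶ T.

B ≈ 1.99 μT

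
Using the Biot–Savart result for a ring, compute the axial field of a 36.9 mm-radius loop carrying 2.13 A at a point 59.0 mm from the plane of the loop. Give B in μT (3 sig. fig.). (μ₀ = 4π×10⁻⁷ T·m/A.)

On the axis of a circular loop, B = μ₀IR² / [2(R²+z²)^(3/2)].
R² + z² = (0.0369)² + (0.059)² = 0.004843 m², and (R²+z²)^(3/2) = 3.37×10⁻⁴ m³.
B = (4π×10⁻⁷ × 2.13 × 0.001362) / (2 × 3.37×10⁻⁴) = 5.41×10⁻⁶ T.

B ≈ 5.41 μT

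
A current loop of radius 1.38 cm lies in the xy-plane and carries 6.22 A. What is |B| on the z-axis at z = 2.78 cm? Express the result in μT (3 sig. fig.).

B ≈ 24.9 μT

On the axis of a circular loop, B = μ₀IR² / [2(R²+z²)^(3/2)].
R² + z² = (0.0138)² + (0.0278)² = 0.0009633 m², and (R²+z²)^(3/2) = 2.99×10⁻⁵ m³.
B = (4π×10⁻⁷ × 6.22 × 0.0001904) / (2 × 2.99×10⁻⁵) = 2.49×10⁻⁵ T.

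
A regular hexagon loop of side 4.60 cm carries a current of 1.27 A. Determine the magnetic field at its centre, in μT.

Each side is a finite straight segment at perpendicular distance d = a/(2 tan(π/6)) = 0.03984 m from the centre, with end-angles ±π/6.
One side contributes B₁ = (μ₀I/4πd)·2 sin(π/6) = 3.19×10⁻⁶ T.
All 6 sides add in the same direction: B = 6 × 3.19×10⁻⁶ = 1.91×10⁻⁵ T.

B ≈ 19.1 μT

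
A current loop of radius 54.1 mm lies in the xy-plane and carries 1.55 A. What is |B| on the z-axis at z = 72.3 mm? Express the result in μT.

B ≈ 3.87 μT

On the axis of a circular loop, B = μ₀IR² / [2(R²+z²)^(3/2)].
R² + z² = (0.0541)² + (0.0723)² = 0.008154 m², and (R²+z²)^(3/2) = 7.36×10⁻⁴ m³.
B = (4π×10⁻⁷ × 1.55 × 0.002927) / (2 × 7.36×10⁻⁴) = 3.87×10⁻⁶ T.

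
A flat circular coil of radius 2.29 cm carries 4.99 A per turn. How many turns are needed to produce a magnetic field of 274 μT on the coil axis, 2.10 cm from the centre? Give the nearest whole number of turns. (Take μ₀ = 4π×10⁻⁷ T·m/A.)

N = 5

For an N-turn coil, B = Nμ₀IR²/[2(R²+z²)^(3/2)]. A single turn gives B₁ = 5.48×10⁻⁵ T with R = 0.0229 m, z = 0.021 m.
N = B/B₁ = 2.74×10⁻⁴ / 5.48×10⁻⁵ = 5.00.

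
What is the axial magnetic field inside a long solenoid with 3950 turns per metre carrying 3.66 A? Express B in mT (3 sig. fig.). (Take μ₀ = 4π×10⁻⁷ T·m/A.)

B ≈ 18.2 mT

Inside a long solenoid, B = μ₀nI with n = 3950 turns/m.
B = 4π×10⁻⁷ × 3950 × 3.66 = 1.82×10⁻² T.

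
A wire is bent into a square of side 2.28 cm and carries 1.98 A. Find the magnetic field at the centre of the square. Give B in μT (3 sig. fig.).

Each side is a finite straight segment at perpendicular distance d = a/(2 tan(π/4)) = 0.0114 m from the centre, with end-angles ±π/4.
One side contributes B₁ = (μ₀I/4πd)·2 sin(π/4) = 2.46×10⁻⁵ T.
All 4 sides add in the same direction: B = 4 × 2.46×10⁻⁵ = 9.83×10⁻⁵ T.

B ≈ 98.3 μT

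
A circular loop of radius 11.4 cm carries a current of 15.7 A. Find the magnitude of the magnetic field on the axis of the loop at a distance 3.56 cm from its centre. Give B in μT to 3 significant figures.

B ≈ 75.3 μT

On the axis of a circular loop, B = μ₀IR² / [2(R²+z²)^(3/2)].
R² + z² = (0.114)² + (0.0356)² = 0.01426 m², and (R²+z²)^(3/2) = 1.70×10⁻³ m³.
B = (4π×10⁻⁷ × 15.7 × 0.013) / (2 × 1.70×10⁻³) = 7.53×10⁻⁵ T.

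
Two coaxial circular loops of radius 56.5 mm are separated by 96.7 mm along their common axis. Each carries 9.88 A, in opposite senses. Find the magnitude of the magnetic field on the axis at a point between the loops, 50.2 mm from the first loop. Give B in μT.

B ≈ 4.68 μT

Each loop contributes B = μ₀IR²/[2(R²+z²)^(3/2)] on the axis, with z measured from that loop.
Loop 1 (z = 0.0502 m): B₁ = 4.59×10⁻⁵ T. Loop 2 (z = 0.0465 m): B₂ = 5.06×10⁻⁵ T.
The fields oppose: B = |B₁ − B₂| = 4.68×10⁻⁶ T.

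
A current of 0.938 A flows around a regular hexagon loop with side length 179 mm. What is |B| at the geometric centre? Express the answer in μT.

B ≈ 3.63 μT

Each side is a finite straight segment at perpendicular distance d = a/(2 tan(π/6)) = 0.155 m from the centre, with end-angles ±π/6.
One side contributes B₁ = (μ₀I/4πd)·2 sin(π/6) = 6.05×10⁻⁷ T.
All 6 sides add in the same direction: B = 6 × 6.05×10⁻⁷ = 3.63×10⁻⁶ T.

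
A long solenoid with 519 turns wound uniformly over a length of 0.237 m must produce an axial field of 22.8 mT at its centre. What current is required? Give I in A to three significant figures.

Inside a long solenoid B = μ₀nI with n = 2190 m⁻¹, so I = B/(μ₀n).
I = 2.28×10⁻² / (4π×10⁻⁷ × 2190) = 8.29 A.

I ≈ 8.29 A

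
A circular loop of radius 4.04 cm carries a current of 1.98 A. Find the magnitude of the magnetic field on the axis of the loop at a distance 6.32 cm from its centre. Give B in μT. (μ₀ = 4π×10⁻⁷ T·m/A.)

B ≈ 4.81 μT

On the axis of a circular loop, B = μ₀IR² / [2(R²+z²)^(3/2)].
R² + z² = (0.0404)² + (0.0632)² = 0.005626 m², and (R²+z²)^(3/2) = 4.22×10⁻⁴ m³.
B = (4π×10⁻⁷ × 1.98 × 0.001632) / (2 × 4.22×10⁻⁴) = 4.81×10⁻⁶ T.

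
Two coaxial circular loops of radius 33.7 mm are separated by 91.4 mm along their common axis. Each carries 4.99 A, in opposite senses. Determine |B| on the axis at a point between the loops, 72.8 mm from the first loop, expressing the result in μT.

B ≈ 55.5 μT

Each loop contributes B = μ₀IR²/[2(R²+z²)^(3/2)] on the axis, with z measured from that loop.
Loop 1 (z = 0.0728 m): B₁ = 6.90×10⁻⁶ T. Loop 2 (z = 0.0186 m): B₂ = 6.24×10⁻⁵ T.
The fields oppose: B = |B₁ − B₂| = 5.55×10⁻⁵ T.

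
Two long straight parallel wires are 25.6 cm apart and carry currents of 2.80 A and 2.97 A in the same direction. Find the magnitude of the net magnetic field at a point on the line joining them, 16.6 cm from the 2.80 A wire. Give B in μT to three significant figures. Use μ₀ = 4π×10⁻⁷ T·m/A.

Each long wire gives B = μ₀I/(2πd). Distances are d₁ = 0.166 m and d₂ = 0.09 m.
B₁ = 3.37×10⁻⁶ T, B₂ = 6.60×10⁻⁶ T.
Between parallel currents the two contributions point in opposite directions, so they subtract. B = |B₁ − B₂| = |3.37×10⁻⁶ − 6.60×10⁻⁶| = 3.23×10⁻⁶ T.

B ≈ 3.23 μT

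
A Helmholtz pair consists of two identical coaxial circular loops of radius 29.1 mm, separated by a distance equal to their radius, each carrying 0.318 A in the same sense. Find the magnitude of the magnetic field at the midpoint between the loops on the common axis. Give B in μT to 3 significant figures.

Each loop contributes B = μ₀IR²/[2(R²+z²)^(3/2)] on the axis, with z measured from that loop.
Loop 1 (z = 0.01455 m): B₁ = 4.91×10⁻⁶ T. Loop 2 (z = 0.01455 m): B₂ = 4.91×10⁻⁶ T.
The fields add: B = B₁ + B₂ = 9.83×10⁻⁶ T.

B ≈ 9.83 μT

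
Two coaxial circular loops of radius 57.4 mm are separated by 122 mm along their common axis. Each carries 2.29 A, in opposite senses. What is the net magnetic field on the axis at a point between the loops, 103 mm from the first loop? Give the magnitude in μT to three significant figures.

Each loop contributes B = μ₀IR²/[2(R²+z²)^(3/2)] on the axis, with z measured from that loop.
Loop 1 (z = 0.103 m): B₁ = 2.89×10⁻⁶ T. Loop 2 (z = 0.019 m): B₂ = 2.14×10⁻⁵ T.
The fields oppose: B = |B₁ − B₂| = 1.86×10⁻⁵ T.

B ≈ 18.6 μT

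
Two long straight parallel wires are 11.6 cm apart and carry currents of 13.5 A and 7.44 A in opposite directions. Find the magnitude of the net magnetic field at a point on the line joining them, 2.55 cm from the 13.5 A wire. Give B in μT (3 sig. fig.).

B ≈ 122 μT

Each long wire gives B = μ₀I/(2πd). Distances are d₁ = 0.0255 m and d₂ = 0.0905 m.
B₁ = 1.06×10⁻⁴ T, B₂ = 1.64×10⁻⁵ T.
Between antiparallel currents both contributions point the same way, so they add. B = B₁ + B₂ = 1.06×10⁻⁴ + 1.64×10⁻⁵ = 1.22×10⁻⁴ T.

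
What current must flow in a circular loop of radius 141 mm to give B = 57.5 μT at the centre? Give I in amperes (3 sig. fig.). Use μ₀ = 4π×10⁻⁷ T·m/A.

At the centre of a circular loop B = μ₀I/(2R), so I = 2RB/μ₀.
With R = 0.141 m, I = 2 × 0.141 × 5.75×10⁻⁵ / (4π×10⁻⁷) = 12.9 A.

I ≈ 12.9 A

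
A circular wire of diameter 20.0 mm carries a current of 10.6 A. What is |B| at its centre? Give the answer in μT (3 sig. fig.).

B ≈ 666 μT

At the centre of a circular loop the Biot–Savart law gives B = μ₀I/(2R) (so R = 0.01 m).
B = (4π×10⁻⁷ × 10.6) / (2 × 0.01) = 6.66×10⁻⁴ T.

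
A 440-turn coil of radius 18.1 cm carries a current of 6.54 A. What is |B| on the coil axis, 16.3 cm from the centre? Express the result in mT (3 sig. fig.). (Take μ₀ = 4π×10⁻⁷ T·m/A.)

B ≈ 4.10 mT

For an N-turn flat coil, B = Nμ₀IR²/[2(R²+z²)^(3/2)] with R = 0.181 m, z = 0.163 m.
B = 440 × 9.32×10⁻⁶ T = 4.10×10⁻³ T.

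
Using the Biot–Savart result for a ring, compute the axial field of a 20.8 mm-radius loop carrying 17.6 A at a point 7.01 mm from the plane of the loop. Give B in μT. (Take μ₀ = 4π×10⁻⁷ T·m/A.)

B ≈ 452 μT

On the axis of a circular loop, B = μ₀IR² / [2(R²+z²)^(3/2)].
R² + z² = (0.0208)² + (0.00701)² = 0.0004818 m², and (R²+z²)^(3/2) = 1.06×10⁻⁵ m³.
B = (4π×10⁻⁷ × 17.6 × 0.0004326) / (2 × 1.06×10⁻⁵) = 4.52×10⁻⁴ T.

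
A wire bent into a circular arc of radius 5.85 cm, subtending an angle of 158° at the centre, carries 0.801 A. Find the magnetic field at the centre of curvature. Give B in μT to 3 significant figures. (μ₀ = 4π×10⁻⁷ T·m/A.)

The Biot–Savart field of a circular arc at its centre is B = μ₀Iφ/(4πR), with φ = 2.758 rad.
B = (4π×10⁻⁷ × 0.801 × 2.758) / (4π × 0.0585) = 3.78×10⁻⁶ T.

B ≈ 3.78 μT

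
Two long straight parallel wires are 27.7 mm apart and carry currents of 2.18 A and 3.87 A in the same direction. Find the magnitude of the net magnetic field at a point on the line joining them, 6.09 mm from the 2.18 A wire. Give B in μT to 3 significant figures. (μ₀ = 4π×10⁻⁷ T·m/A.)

B ≈ 35.8 μT

Each long wire gives B = μ₀I/(2πd). Distances are d₁ = 0.00609 m and d₂ = 0.02161 m.
B₁ = 7.16×10⁻⁵ T, B₂ = 3.58×10⁻⁵ T.
Between parallel currents the two contributions point in opposite directions, so they subtract. B = |B₁ − B₂| = |7.16×10⁻⁵ − 3.58×10⁻⁵| = 3.58×10⁻⁵ T.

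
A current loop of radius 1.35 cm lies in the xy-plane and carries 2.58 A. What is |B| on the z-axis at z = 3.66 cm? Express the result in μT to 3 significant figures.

On the axis of a circular loop, B = μ₀IR² / [2(R²+z²)^(3/2)].
R² + z² = (0.0135)² + (0.0366)² = 0.001522 m², and (R²+z²)^(3/2) = 5.94×10⁻⁵ m³.
B = (4π×10⁻⁷ × 2.58 × 0.0001823) / (2 × 5.94×10⁻⁵) = 4.98×10⁻⁶ T.

B ≈ 4.98 μT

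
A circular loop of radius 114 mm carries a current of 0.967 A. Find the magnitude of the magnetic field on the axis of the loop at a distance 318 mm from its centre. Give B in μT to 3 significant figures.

B ≈ 0.205 μT

On the axis of a circular loop, B = μ₀IR² / [2(R²+z²)^(3/2)].
R² + z² = (0.114)² + (0.318)² = 0.1141 m², and (R²+z²)^(3/2) = 3.86×10⁻² m³.
B = (4π×10⁻⁷ × 0.967 × 0.013) / (2 × 3.86×10⁻²) = 2.05×10⁻⁷ T.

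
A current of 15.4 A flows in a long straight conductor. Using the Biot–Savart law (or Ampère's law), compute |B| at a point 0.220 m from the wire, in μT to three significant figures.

For an infinitely long straight wire, B = μ₀I/(2πd).
B = (4π×10⁻⁷ × 15.4) / (2π × 0.22) = 1.40×10⁻⁵ T.

B ≈ 14.0 μT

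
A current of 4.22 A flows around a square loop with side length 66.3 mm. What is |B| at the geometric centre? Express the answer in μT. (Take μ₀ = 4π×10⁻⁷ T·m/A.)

Each side is a finite straight segment at perpendicular distance d = a/(2 tan(π/4)) = 0.03315 m from the centre, with end-angles ±π/4.
One side contributes B₁ = (μ₀I/4πd)·2 sin(π/4) = 1.80×10⁻⁵ T.
All 4 sides add in the same direction: B = 4 × 1.80×10⁻⁵ = 7.20×10⁻⁵ T.

B ≈ 72.0 μT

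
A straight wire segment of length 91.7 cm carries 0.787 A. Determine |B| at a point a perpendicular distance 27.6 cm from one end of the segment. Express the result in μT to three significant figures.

For a finite straight segment, B = (μ₀I/4πd)(sinθ₁ + sinθ₂), where θ₁, θ₂ are the angles from the perpendicular to each end.
The perpendicular foot is at one end, so the two end-offsets along the wire are 0 and L = 0.917 m.
sinθ₁ = 0/√(0²+0.276²) = 0.0000; sinθ₂ = 0.917/√(0.917²+0.276²) = 0.9576.
B = (4π×10⁻⁷ × 0.787) / (4π × 0.276) × (0.0000 + 0.9576) = 2.73×10⁻⁷ T.

B ≈ 0.273 μT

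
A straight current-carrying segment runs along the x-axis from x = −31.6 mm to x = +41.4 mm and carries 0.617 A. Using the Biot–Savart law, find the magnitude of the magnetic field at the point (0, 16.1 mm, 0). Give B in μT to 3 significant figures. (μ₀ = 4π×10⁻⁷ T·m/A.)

For a finite straight segment, B = (μ₀I/4πd)(sinθ₁ + sinθ₂), where θ₁, θ₂ are the angles from the perpendicular to each end.
The perpendicular distance is d = 0.0161 m; the end-offsets along the wire are a = 0.0316 m and b = 0.0414 m.
sinθ₁ = 0.0316/√(0.0316²+0.0161²) = 0.8910; sinθ₂ = 0.0414/√(0.0414²+0.0161²) = 0.9320.
B = (4π×10⁻⁷ × 0.617) / (4π × 0.0161) × (0.8910 + 0.9320) = 6.99×10⁻⁶ T.

B ≈ 6.99 μT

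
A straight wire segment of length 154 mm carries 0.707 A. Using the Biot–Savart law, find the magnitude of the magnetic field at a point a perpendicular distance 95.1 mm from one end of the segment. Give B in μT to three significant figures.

For a finite straight segment, B = (μ₀I/4πd)(sinθ₁ + sinθ₂), where θ₁, θ₂ are the angles from the perpendicular to each end.
The perpendicular foot is at one end, so the two end-offsets along the wire are 0 and L = 0.154 m.
sinθ₁ = 0/√(0²+0.0951²) = 0.0000; sinθ₂ = 0.154/√(0.154²+0.0951²) = 0.8508.
B = (4π×10⁻⁷ × 0.707) / (4π × 0.0951) × (0.0000 + 0.8508) = 6.33×10⁻⁷ T.

B ≈ 0.633 μT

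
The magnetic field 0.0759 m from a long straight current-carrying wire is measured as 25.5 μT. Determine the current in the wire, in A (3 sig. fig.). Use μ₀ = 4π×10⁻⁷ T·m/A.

I ≈ 9.68 A

For a long straight wire B = μ₀I/(2πd), so I = 2πdB/μ₀.
I = 2π × 0.0759 × 2.55×10⁻⁵ / (4π×10⁻⁷) = 9.68 A.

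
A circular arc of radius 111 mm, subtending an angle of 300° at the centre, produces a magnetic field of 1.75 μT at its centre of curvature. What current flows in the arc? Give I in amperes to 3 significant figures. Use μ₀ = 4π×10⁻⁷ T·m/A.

I ≈ 0.371 A

For a circular arc, B = μ₀Iφ/(4πR) with φ in radians; here φ = 5.236 rad.
So I = 4πRB/(μ₀φ) = 4π × 0.111 × 1.75×10⁻⁶ / (4π×10⁻⁷ × 5.236) = 0.371 A.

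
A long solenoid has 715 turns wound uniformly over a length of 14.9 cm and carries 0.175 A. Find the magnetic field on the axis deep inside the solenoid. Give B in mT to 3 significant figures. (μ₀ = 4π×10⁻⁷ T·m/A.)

Inside a long solenoid, B = μ₀nI with n = 4799 turns/m.
B = 4π×10⁻⁷ × 4799 × 0.175 = 1.06×10⁻³ T.

B ≈ 1.06 mT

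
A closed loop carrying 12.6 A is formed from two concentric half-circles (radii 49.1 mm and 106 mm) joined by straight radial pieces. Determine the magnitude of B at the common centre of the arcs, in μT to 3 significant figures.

The radial connectors point toward the centre, so dl × r̂ = 0 and they contribute nothing.
Each semicircle gives μ₀I/(4R): inner arc 8.06×10⁻⁵ T, outer arc 3.73×10⁻⁵ T.
The two arcs carry current in opposite angular senses, so their fields oppose: B = |8.06×10⁻⁵ − 3.73×10⁻⁵| = 4.33×10⁻⁵ T.

B ≈ 43.3 μT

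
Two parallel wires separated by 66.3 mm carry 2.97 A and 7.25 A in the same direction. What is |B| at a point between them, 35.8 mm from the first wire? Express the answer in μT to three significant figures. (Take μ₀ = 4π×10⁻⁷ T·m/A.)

Each long wire gives B = μ₀I/(2πd). Distances are d₁ = 0.0358 m and d₂ = 0.0305 m.
B₁ = 1.66×10⁻⁵ T, B₂ = 4.75×10⁻⁵ T.
Between parallel currents the two contributions point in opposite directions, so they subtract. B = |B₁ − B₂| = |1.66×10⁻⁵ − 4.75×10⁻⁵| = 3.09×10⁻⁵ T.

B ≈ 30.9 μT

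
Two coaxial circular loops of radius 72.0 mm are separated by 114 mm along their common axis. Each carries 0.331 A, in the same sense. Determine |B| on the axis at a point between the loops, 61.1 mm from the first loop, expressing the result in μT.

B ≈ 2.79 μT

Each loop contributes B = μ₀IR²/[2(R²+z²)^(3/2)] on the axis, with z measured from that loop.
Loop 1 (z = 0.0611 m): B₁ = 1.28×10⁻⁶ T. Loop 2 (z = 0.0529 m): B₂ = 1.51×10⁻⁶ T.
The fields add: B = B₁ + B₂ = 2.79×10⁻⁶ T.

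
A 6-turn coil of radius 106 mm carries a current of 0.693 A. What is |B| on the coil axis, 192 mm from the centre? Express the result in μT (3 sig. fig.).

B ≈ 2.78 μT

For an N-turn flat coil, B = Nμ₀IR²/[2(R²+z²)^(3/2)] with R = 0.106 m, z = 0.192 m.
B = 6 × 4.64×10⁻⁷ T = 2.78×10⁻⁶ T.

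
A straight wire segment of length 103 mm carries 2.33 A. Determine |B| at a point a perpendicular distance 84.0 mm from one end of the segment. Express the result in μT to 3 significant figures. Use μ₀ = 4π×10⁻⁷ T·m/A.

B ≈ 2.15 μT

For a finite straight segment, B = (μ₀I/4πd)(sinθ₁ + sinθ₂), where θ₁, θ₂ are the angles from the perpendicular to each end.
The perpendicular foot is at one end, so the two end-offsets along the wire are 0 and L = 0.103 m.
sinθ₁ = 0/√(0²+0.084²) = 0.0000; sinθ₂ = 0.103/√(0.103²+0.084²) = 0.7750.
B = (4π×10⁻⁷ × 2.33) / (4π × 0.084) × (0.0000 + 0.7750) = 2.15×10⁻⁶ T.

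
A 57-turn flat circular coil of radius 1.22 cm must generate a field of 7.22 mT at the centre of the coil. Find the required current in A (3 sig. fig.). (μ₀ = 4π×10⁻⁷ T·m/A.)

For an N-turn coil, B = Nμ₀I/(2R) with R = 0.0122 m, so I = 2RB/(Nμ₀) = 2 × 0.0122 × 7.22×10⁻³ / (57 × 4π×10⁻⁷) = 2.46 A.

I ≈ 2.46 A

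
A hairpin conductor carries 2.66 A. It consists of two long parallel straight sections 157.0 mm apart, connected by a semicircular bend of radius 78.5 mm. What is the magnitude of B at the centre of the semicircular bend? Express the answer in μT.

The semicircular arc contributes B_arc = μ₀I·π/(4πR) = μ₀I/(4R) = 1.06×10⁻⁵ T.
Each semi-infinite lead is at perpendicular distance R = 0.0785 m from the centre, with the perpendicular foot at its near end, so it contributes μ₀I/(4πR); both point the same way, together 6.78×10⁻⁶ T.
Arc and leads all point the same direction: B = 1.06×10⁻⁵ + 6.78×10⁻⁶ = 1.74×10⁻⁵ T.

B ≈ 17.4 μT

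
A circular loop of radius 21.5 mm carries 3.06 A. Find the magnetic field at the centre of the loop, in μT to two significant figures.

B ≈ 89 μT

At the centre of a circular loop the Biot–Savart law gives B = μ₀I/(2R).
B = (4π×10⁻⁷ × 3.06) / (2 × 0.0215) = 8.94×10⁻⁵ T.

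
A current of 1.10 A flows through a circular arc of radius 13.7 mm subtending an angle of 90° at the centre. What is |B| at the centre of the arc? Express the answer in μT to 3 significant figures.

B ≈ 12.6 μT

The Biot–Savart field of a circular arc at its centre is B = μ₀Iφ/(4πR), with φ = 1.571 rad.
B = (4π×10⁻⁷ × 1.10 × 1.571) / (4π × 0.0137) = 1.26×10⁻⁵ T.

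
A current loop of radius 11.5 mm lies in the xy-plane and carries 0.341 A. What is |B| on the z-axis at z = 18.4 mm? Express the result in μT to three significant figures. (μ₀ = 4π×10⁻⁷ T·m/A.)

B ≈ 2.77 μT

On the axis of a circular loop, B = μ₀IR² / [2(R²+z²)^(3/2)].
R² + z² = (0.0115)² + (0.0184)² = 0.0004708 m², and (R²+z²)^(3/2) = 1.02×10⁻⁵ m³.
B = (4π×10⁻⁷ × 0.341 × 0.0001322) / (2 × 1.02×10⁻⁵) = 2.77×10⁻⁶ T.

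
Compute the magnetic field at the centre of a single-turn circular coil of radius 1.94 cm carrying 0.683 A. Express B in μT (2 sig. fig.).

At the centre of a circular loop the Biot–Savart law gives B = μ₀I/(2R).
B = (4π×10⁻⁷ × 0.683) / (2 × 0.0194) = 2.21×10⁻⁵ T.

B ≈ 22 μT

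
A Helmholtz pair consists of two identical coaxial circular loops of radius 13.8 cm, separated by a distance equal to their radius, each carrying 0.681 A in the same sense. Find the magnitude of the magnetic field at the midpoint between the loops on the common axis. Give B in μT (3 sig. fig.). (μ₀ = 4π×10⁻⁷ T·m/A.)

B ≈ 4.44 μT

Each loop contributes B = μ₀IR²/[2(R²+z²)^(3/2)] on the axis, with z measured from that loop.
Loop 1 (z = 0.069 m): B₁ = 2.22×10⁻⁶ T. Loop 2 (z = 0.069 m): B₂ = 2.22×10⁻⁶ T.
The fields add: B = B₁ + B₂ = 4.44×10⁻⁶ T.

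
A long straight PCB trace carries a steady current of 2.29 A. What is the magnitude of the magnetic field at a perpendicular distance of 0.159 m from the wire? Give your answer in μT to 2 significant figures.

For an infinitely long straight wire, B = μ₀I/(2πd).
B = (4π×10⁻⁷ × 2.29) / (2π × 0.159) = 2.88×10⁻⁶ T.

B ≈ 2.9 μT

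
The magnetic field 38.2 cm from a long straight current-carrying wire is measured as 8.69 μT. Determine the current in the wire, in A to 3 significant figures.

For a long straight wire B = μ₀I/(2πd), so I = 2πdB/μ₀.
I = 2π × 0.382 × 8.69×10⁻⁶ / (4π×10⁻⁷) = 16.6 A.

I ≈ 16.6 A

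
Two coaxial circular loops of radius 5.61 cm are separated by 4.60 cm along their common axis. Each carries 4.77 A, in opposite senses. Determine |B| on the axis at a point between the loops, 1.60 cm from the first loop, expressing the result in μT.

Each loop contributes B = μ₀IR²/[2(R²+z²)^(3/2)] on the axis, with z measured from that loop.
Loop 1 (z = 0.016 m): B₁ = 4.75×10⁻⁵ T. Loop 2 (z = 0.03 m): B₂ = 3.66×10⁻⁵ T.
The fields oppose: B = |B₁ − B₂| = 1.09×10⁻⁵ T.

B ≈ 10.9 μT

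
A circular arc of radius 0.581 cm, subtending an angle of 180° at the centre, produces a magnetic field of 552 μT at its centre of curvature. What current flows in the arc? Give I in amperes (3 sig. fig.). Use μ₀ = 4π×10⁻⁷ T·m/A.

For a circular arc, B = μ₀Iφ/(4πR) with φ in radians; here φ = 3.142 rad.
So I = 4πRB/(μ₀φ) = 4π × 0.00581 × 5.52×10⁻⁴ / (4π×10⁻⁷ × 3.142) = 10.2 A.

I ≈ 10.2 A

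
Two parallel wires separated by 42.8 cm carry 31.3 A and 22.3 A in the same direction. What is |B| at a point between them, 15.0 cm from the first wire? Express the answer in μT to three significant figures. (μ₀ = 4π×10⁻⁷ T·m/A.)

Each long wire gives B = μ₀I/(2πd). Distances are d₁ = 0.15 m and d₂ = 0.278 m.
B₁ = 4.17×10⁻⁵ T, B₂ = 1.60×10⁻⁵ T.
Between parallel currents the two contributions point in opposite directions, so they subtract. B = |B₁ − B₂| = |4.17×10⁻⁵ − 1.60×10⁻⁵| = 2.57×10⁻⁵ T.

B ≈ 25.7 μT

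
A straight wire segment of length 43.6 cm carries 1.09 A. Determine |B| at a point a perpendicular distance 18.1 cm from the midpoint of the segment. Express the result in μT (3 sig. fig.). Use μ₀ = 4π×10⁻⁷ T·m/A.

B ≈ 0.927 μT

For a finite straight segment, B = (μ₀I/4πd)(sinθ₁ + sinθ₂), where θ₁, θ₂ are the angles from the perpendicular to each end.
The perpendicular from the point meets the wire at its midpoint, so each end is L/2 = 0.218 m away along the wire.
sinθ₁ = 0.218/√(0.218²+0.181²) = 0.7694; sinθ₂ = 0.218/√(0.218²+0.181²) = 0.7694.
B = (4π×10⁻⁷ × 1.09) / (4π × 0.181) × (0.7694 + 0.7694) = 9.27×10⁻⁷ T.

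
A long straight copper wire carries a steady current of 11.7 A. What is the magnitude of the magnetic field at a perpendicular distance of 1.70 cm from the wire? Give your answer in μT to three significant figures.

For an infinitely long straight wire, B = μ₀I/(2πd).
B = (4π×10⁻⁷ × 11.7) / (2π × 0.017) = 1.38×10⁻⁴ T.

B ≈ 138 μT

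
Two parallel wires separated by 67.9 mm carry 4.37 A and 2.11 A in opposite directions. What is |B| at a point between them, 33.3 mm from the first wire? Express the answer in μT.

B ≈ 38.4 μT

Each long wire gives B = μ₀I/(2πd). Distances are d₁ = 0.0333 m and d₂ = 0.0346 m.
B₁ = 2.62×10⁻⁵ T, B₂ = 1.22×10⁻⁵ T.
Between antiparallel currents both contributions point the same way, so they add. B = B₁ + B₂ = 2.62×10⁻⁵ + 1.22×10⁻⁵ = 3.84×10⁻⁵ T.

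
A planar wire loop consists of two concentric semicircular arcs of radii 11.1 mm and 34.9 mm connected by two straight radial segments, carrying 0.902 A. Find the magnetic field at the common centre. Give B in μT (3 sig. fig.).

The radial connectors point toward the centre, so dl × r̂ = 0 and they contribute nothing.
Each semicircle gives μ₀I/(4R): inner arc 2.55×10⁻⁵ T, outer arc 8.12×10⁻⁶ T.
The two arcs carry current in opposite angular senses, so their fields oppose: B = |2.55×10⁻⁵ − 8.12×10⁻⁶| = 1.74×10⁻⁵ T.

B ≈ 17.4 μT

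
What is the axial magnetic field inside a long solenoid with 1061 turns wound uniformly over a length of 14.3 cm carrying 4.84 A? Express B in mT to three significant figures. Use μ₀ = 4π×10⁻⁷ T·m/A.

B ≈ 45.1 mT

Inside a long solenoid, B = μ₀nI with n = 7420 turns/m.
B = 4π×10⁻⁷ × 7420 × 4.84 = 4.51×10⁻² T.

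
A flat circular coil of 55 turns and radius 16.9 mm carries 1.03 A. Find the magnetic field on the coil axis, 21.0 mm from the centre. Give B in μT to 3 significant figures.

B ≈ 519 μT

For an N-turn flat coil, B = Nμ₀IR²/[2(R²+z²)^(3/2)] with R = 0.0169 m, z = 0.021 m.
B = 55 × 9.44×10⁻⁶ T = 5.19×10⁻⁴ T.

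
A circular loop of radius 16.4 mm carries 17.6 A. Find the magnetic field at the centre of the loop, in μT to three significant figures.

At the centre of a circular loop the Biot–Savart law gives B = μ₀I/(2R).
B = (4π×10⁻⁷ × 17.6) / (2 × 0.0164) = 6.74×10⁻⁴ T.

B ≈ 674 μT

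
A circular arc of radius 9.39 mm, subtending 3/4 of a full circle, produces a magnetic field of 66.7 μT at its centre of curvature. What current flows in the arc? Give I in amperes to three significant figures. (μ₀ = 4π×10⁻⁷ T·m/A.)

For a circular arc, B = μ₀Iφ/(4πR) with φ in radians; here φ = 4.712 rad.
So I = 4πRB/(μ₀φ) = 4π × 0.00939 × 6.67×10⁻⁵ / (4π×10⁻⁷ × 4.712) = 1.33 A.

I ≈ 1.33 A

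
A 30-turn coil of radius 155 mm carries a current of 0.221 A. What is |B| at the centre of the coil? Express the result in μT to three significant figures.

B ≈ 26.9 μT

For an N-turn flat coil, B = Nμ₀I/(2R) with R = 0.155 m.
B = 30 × 8.96×10⁻⁷ T = 2.69×10⁻⁵ T.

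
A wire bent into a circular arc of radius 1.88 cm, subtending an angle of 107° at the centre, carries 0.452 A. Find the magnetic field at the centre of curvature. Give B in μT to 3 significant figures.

The Biot–Savart field of a circular arc at its centre is B = μ₀Iφ/(4πR), with φ = 1.868 rad.
B = (4π×10⁻⁷ × 0.452 × 1.868) / (4π × 0.0188) = 4.49×10⁻⁶ T.

B ≈ 4.49 μT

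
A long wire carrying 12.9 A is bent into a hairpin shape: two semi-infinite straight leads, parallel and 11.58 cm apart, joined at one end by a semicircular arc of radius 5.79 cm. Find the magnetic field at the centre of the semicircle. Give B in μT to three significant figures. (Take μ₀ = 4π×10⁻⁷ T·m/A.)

The semicircular arc contributes B_arc = μ₀I·π/(4πR) = μ₀I/(4R) = 7.00×10⁻⁵ T.
Each semi-infinite lead is at perpendicular distance R = 0.0579 m from the centre, with the perpendicular foot at its near end, so it contributes μ₀I/(4πR); both point the same way, together 4.46×10⁻⁵ T.
Arc and leads all point the same direction: B = 7.00×10⁻⁵ + 4.46×10⁻⁵ = 1.15×10⁻⁴ T.

B ≈ 115 μT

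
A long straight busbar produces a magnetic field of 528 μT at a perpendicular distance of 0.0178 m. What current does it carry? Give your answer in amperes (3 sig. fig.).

I ≈ 47.0 A

For a long straight wire B = μ₀I/(2πd), so I = 2πdB/μ₀.
I = 2π × 0.0178 × 5.28×10⁻⁴ / (4π×10⁻⁷) = 47.0 A.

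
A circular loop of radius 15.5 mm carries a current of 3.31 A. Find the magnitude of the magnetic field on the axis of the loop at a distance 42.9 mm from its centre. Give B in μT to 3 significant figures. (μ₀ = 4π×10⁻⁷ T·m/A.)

B ≈ 5.26 μT

On the axis of a circular loop, B = μ₀IR² / [2(R²+z²)^(3/2)].
R² + z² = (0.0155)² + (0.0429)² = 0.002081 m², and (R²+z²)^(3/2) = 9.49×10⁻⁵ m³.
B = (4π×10⁻⁷ × 3.31 × 0.0002402) / (2 × 9.49×10⁻⁵) = 5.26×10⁻⁶ T.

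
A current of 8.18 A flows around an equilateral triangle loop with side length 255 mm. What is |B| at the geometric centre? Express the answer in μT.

B ≈ 57.7 μT

Each side is a finite straight segment at perpendicular distance d = a/(2 tan(π/3)) = 0.07361 m from the centre, with end-angles ±π/3.
One side contributes B₁ = (μ₀I/4πd)·2 sin(π/3) = 1.92×10⁻⁵ T.
All 3 sides add in the same direction: B = 3 × 1.92×10⁻⁵ = 5.77×10⁻⁵ T.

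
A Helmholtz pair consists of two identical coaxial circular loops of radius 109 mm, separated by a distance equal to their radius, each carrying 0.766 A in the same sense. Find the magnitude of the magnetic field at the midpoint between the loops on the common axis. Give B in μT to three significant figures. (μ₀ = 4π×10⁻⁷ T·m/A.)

Each loop contributes B = μ₀IR²/[2(R²+z²)^(3/2)] on the axis, with z measured from that loop.
Loop 1 (z = 0.0545 m): B₁ = 3.16×10⁻⁶ T. Loop 2 (z = 0.0545 m): B₂ = 3.16×10⁻⁶ T.
The fields add: B = B₁ + B₂ = 6.32×10⁻⁶ T.

B ≈ 6.32 μT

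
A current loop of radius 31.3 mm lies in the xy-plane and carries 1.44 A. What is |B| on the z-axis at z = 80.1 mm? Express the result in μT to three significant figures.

On the axis of a circular loop, B = μ₀IR² / [2(R²+z²)^(3/2)].
R² + z² = (0.0313)² + (0.0801)² = 0.007396 m², and (R²+z²)^(3/2) = 6.36×10⁻⁴ m³.
B = (4π×10⁻⁷ × 1.44 × 0.0009797) / (2 × 6.36×10⁻⁴) = 1.39×10⁻⁶ T.

B ≈ 1.39 μT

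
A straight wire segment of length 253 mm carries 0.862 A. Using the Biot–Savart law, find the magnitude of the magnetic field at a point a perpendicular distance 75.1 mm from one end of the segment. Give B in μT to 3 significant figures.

For a finite straight segment, B = (μ₀I/4πd)(sinθ₁ + sinθ₂), where θ₁, θ₂ are the angles from the perpendicular to each end.
The perpendicular foot is at one end, so the two end-offsets along the wire are 0 and L = 0.253 m.
sinθ₁ = 0/√(0²+0.0751²) = 0.0000; sinθ₂ = 0.253/√(0.253²+0.0751²) = 0.9587.
B = (4π×10⁻⁷ × 0.862) / (4π × 0.0751) × (0.0000 + 0.9587) = 1.10×10⁻⁶ T.

B ≈ 1.10 μT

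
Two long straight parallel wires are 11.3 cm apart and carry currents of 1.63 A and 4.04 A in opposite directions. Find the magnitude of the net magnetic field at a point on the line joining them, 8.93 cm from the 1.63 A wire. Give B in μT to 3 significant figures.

B ≈ 37.7 μT

Each long wire gives B = μ₀I/(2πd). Distances are d₁ = 0.0893 m and d₂ = 0.0237 m.
B₁ = 3.65×10⁻⁶ T, B₂ = 3.41×10⁻⁵ T.
Between antiparallel currents both contributions point the same way, so they add. B = B₁ + B₂ = 3.65×10⁻⁶ + 3.41×10⁻⁵ = 3.77×10⁻⁵ T.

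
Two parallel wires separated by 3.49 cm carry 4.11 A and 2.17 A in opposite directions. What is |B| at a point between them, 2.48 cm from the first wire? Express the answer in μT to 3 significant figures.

Each long wire gives B = μ₀I/(2πd). Distances are d₁ = 0.0248 m and d₂ = 0.0101 m.
B₁ = 3.31×10⁻⁵ T, B₂ = 4.30×10⁻⁵ T.
Between antiparallel currents both contributions point the same way, so they add. B = B₁ + B₂ = 3.31×10⁻⁵ + 4.30×10⁻⁵ = 7.61×10⁻⁵ T.

B ≈ 76.1 μT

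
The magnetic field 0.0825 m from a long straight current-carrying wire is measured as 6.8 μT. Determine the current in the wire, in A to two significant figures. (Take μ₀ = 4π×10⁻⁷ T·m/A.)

I ≈ 2.8 A

For a long straight wire B = μ₀I/(2πd), so I = 2πdB/μ₀.
I = 2π × 0.0825 × 6.80×10⁻⁶ / (4π×10⁻⁷) = 2.80 A.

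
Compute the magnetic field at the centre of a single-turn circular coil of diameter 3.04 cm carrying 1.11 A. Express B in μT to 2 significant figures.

At the centre of a circular loop the Biot–Savart law gives B = μ₀I/(2R) (so R = 0.0152 m).
B = (4π×10⁻⁷ × 1.11) / (2 × 0.0152) = 4.59×10⁻⁵ T.

B ≈ 46 μT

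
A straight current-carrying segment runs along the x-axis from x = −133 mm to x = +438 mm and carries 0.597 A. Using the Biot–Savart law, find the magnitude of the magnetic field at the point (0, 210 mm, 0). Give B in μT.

B ≈ 0.408 μT

For a finite straight segment, B = (μ₀I/4πd)(sinθ₁ + sinθ₂), where θ₁, θ₂ are the angles from the perpendicular to each end.
The perpendicular distance is d = 0.21 m; the end-offsets along the wire are a = 0.133 m and b = 0.438 m.
sinθ₁ = 0.133/√(0.133²+0.21²) = 0.5351; sinθ₂ = 0.438/√(0.438²+0.21²) = 0.9017.
B = (4π×10⁻⁷ × 0.597) / (4π × 0.21) × (0.5351 + 0.9017) = 4.08×10⁻⁷ T.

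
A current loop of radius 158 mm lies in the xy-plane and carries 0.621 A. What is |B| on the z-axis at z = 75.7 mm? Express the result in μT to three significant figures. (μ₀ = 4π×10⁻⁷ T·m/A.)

On the axis of a circular loop, B = μ₀IR² / [2(R²+z²)^(3/2)].
R² + z² = (0.158)² + (0.0757)² = 0.03069 m², and (R²+z²)^(3/2) = 5.38×10⁻³ m³.
B = (4π×10⁻⁷ × 0.621 × 0.02496) / (2 × 5.38×10⁻³) = 1.81×10⁻⁶ T.

B ≈ 1.81 μT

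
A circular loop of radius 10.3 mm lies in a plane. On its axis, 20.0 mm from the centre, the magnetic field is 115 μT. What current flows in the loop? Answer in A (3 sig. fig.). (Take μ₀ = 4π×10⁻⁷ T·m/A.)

I ≈ 19.6 A

On the axis of a loop, B = μ₀IR²/[2(R²+z²)^(3/2)], so I = 2B(R²+z²)^(3/2)/(μ₀R²).
R² + z² = 0.0001061 + 0.0004 = 0.0005061 m²; raised to 3/2 gives 1.14×10⁻⁵ m³.
I = 2 × 1.15×10⁻⁴ × 1.14×10⁻⁵ / (1.26×10⁻⁶ × 0.0001061) = 19.6 A.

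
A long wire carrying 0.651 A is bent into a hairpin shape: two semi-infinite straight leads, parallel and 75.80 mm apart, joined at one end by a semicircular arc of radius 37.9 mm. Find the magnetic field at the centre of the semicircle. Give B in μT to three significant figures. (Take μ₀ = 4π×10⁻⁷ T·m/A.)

B ≈ 8.83 μT

The semicircular arc contributes B_arc = μ₀I·π/(4πR) = μ₀I/(4R) = 5.40×10⁻⁶ T.
Each semi-infinite lead is at perpendicular distance R = 0.0379 m from the centre, with the perpendicular foot at its near end, so it contributes μ₀I/(4πR); both point the same way, together 3.44×10⁻⁶ T.
Arc and leads all point the same direction: B = 5.40×10⁻⁶ + 3.44×10⁻⁶ = 8.83×10⁻⁶ T.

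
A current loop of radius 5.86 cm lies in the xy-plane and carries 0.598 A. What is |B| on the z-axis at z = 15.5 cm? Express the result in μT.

B ≈ 0.284 μT

On the axis of a circular loop, B = μ₀IR² / [2(R²+z²)^(3/2)].
R² + z² = (0.0586)² + (0.155)² = 0.02746 m², and (R²+z²)^(3/2) = 4.55×10⁻³ m³.
B = (4π×10⁻⁷ × 0.598 × 0.003434) / (2 × 4.55×10⁻³) = 2.84×10⁻⁷ T.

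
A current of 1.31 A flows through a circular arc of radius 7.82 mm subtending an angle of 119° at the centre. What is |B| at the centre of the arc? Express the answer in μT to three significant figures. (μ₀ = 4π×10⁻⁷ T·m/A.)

B ≈ 34.8 μT

The Biot–Savart field of a circular arc at its centre is B = μ₀Iφ/(4πR), with φ = 2.077 rad.
B = (4π×10⁻⁷ × 1.31 × 2.077) / (4π × 0.00782) = 3.48×10⁻⁵ T.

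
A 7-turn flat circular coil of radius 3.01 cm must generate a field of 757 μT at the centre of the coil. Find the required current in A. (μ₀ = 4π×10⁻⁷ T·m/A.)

I ≈ 5.18 A

For an N-turn coil, B = Nμ₀I/(2R) with R = 0.0301 m, so I = 2RB/(Nμ₀) = 2 × 0.0301 × 7.57×10⁻⁴ / (7 × 4π×10⁻⁷) = 5.18 A.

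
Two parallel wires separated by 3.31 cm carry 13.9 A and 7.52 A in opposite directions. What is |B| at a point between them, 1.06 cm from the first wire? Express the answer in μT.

B ≈ 329 μT

Each long wire gives B = μ₀I/(2πd). Distances are d₁ = 0.0106 m and d₂ = 0.0225 m.
B₁ = 2.62×10⁻⁴ T, B₂ = 6.68×10⁻⁵ T.
Between antiparallel currents both contributions point the same way, so they add. B = B₁ + B₂ = 2.62×10⁻⁴ + 6.68×10⁻⁵ = 3.29×10⁻⁴ T.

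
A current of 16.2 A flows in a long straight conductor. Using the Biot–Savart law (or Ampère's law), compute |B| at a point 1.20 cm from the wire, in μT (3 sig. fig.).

B ≈ 270 μT

For an infinitely long straight wire, B = μ₀I/(2πd).
B = (4π×10⁻⁷ × 16.2) / (2π × 0.012) = 2.70×10⁻⁴ T.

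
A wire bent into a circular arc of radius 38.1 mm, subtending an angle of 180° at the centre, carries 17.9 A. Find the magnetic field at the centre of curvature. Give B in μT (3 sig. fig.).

B ≈ 148 μT

The Biot–Savart field of a circular arc at its centre is B = μ₀Iφ/(4πR), with φ = 3.142 rad.
B = (4π×10⁻⁷ × 17.9 × 3.142) / (4π × 0.0381) = 1.48×10⁻⁴ T.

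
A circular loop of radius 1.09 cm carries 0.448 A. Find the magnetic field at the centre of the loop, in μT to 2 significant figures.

At the centre of a circular loop the Biot–Savart law gives B = μ₀I/(2R).
B = (4π×10⁻⁷ × 0.448) / (2 × 0.0109) = 2.58×10⁻⁵ T.

B ≈ 26 μT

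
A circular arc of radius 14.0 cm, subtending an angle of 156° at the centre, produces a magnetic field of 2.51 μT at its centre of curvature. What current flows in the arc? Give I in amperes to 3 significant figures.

I ≈ 1.29 A

For a circular arc, B = μ₀Iφ/(4πR) with φ in radians; here φ = 2.723 rad.
So I = 4πRB/(μ₀φ) = 4π × 0.14 × 2.51×10⁻⁶ / (4π×10⁻⁷ × 2.723) = 1.29 A.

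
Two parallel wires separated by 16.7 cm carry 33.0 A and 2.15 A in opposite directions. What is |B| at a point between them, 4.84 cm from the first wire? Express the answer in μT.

B ≈ 140 μT

Each long wire gives B = μ₀I/(2πd). Distances are d₁ = 0.0484 m and d₂ = 0.1186 m.
B₁ = 1.36×10⁻⁴ T, B₂ = 3.63×10⁻⁶ T.
Between antiparallel currents both contributions point the same way, so they add. B = B₁ + B₂ = 1.36×10⁻⁴ + 3.63×10⁻⁶ = 1.40×10⁻⁴ T.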